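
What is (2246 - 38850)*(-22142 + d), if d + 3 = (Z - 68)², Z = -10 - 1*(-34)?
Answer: 739730236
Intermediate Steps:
Z = 24 (Z = -10 + 34 = 24)
d = 1933 (d = -3 + (24 - 68)² = -3 + (-44)² = -3 + 1936 = 1933)
(2246 - 38850)*(-22142 + d) = (2246 - 38850)*(-22142 + 1933) = -36604*(-20209) = 739730236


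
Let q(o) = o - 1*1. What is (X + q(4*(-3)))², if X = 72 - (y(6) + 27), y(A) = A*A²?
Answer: 33856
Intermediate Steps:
y(A) = A³
q(o) = -1 + o (q(o) = o - 1 = -1 + o)
X = -171 (X = 72 - (6³ + 27) = 72 - (216 + 27) = 72 - 1*243 = 72 - 243 = -171)
(X + q(4*(-3)))² = (-171 + (-1 + 4*(-3)))² = (-171 + (-1 - 12))² = (-171 - 13)² = (-184)² = 33856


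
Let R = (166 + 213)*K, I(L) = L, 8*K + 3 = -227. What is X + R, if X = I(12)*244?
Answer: -31873/4 ≈ -7968.3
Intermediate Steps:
K = -115/4 (K = -3/8 + (1/8)*(-227) = -3/8 - 227/8 = -115/4 ≈ -28.750)
R = -43585/4 (R = (166 + 213)*(-115/4) = 379*(-115/4) = -43585/4 ≈ -10896.)
X = 2928 (X = 12*244 = 2928)
X + R = 2928 - 43585/4 = -31873/4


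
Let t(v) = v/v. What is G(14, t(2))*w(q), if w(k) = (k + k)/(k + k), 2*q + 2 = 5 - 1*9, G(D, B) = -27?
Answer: -27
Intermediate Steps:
t(v) = 1
q = -3 (q = -1 + (5 - 1*9)/2 = -1 + (5 - 9)/2 = -1 + (½)*(-4) = -1 - 2 = -3)
w(k) = 1 (w(k) = (2*k)/((2*k)) = (2*k)*(1/(2*k)) = 1)
G(14, t(2))*w(q) = -27*1 = -27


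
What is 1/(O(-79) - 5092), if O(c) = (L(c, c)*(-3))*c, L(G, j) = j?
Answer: -1/23815 ≈ -4.1990e-5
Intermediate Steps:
O(c) = -3*c² (O(c) = (c*(-3))*c = (-3*c)*c = -3*c²)
1/(O(-79) - 5092) = 1/(-3*(-79)² - 5092) = 1/(-3*6241 - 5092) = 1/(-18723 - 5092) = 1/(-23815) = -1/23815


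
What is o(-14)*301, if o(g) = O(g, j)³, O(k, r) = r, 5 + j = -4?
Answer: -219429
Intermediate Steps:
j = -9 (j = -5 - 4 = -9)
o(g) = -729 (o(g) = (-9)³ = -729)
o(-14)*301 = -729*301 = -219429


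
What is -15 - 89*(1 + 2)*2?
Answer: -549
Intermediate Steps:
-15 - 89*(1 + 2)*2 = -15 - 267*2 = -15 - 89*6 = -15 - 534 = -549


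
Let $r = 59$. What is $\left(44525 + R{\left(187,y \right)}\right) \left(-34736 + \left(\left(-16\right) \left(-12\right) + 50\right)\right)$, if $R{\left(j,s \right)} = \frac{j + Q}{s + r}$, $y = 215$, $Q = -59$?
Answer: $- \frac{210413020566}{137} \approx -1.5359 \cdot 10^{9}$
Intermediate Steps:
$R{\left(j,s \right)} = \frac{-59 + j}{59 + s}$ ($R{\left(j,s \right)} = \frac{j - 59}{s + 59} = \frac{-59 + j}{59 + s}$)
$\left(44525 + R{\left(187,y \right)}\right) \left(-34736 + \left(\left(-16\right) \left(-12\right) + 50\right)\right) = \left(44525 + \frac{-59 + 187}{59 + 215}\right) \left(-34736 + \left(\left(-16\right) \left(-12\right) + 50\right)\right) = \left(44525 + \frac{1}{274} \cdot 128\right) \left(-34736 + \left(192 + 50\right)\right) = \left(44525 + \frac{1}{274} \cdot 128\right) \left(-34736 + 242\right) = \left(44525 + \frac{64}{137}\right) \left(-34494\right) = \frac{6099989}{137} \left(-34494\right) = - \frac{210413020566}{137}$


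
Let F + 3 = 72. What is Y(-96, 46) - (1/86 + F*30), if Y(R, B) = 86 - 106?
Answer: -179741/86 ≈ -2090.0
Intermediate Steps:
F = 69 (F = -3 + 72 = 69)
Y(R, B) = -20
Y(-96, 46) - (1/86 + F*30) = -20 - (1/86 + 69*30) = -20 - (1/86 + 2070) = -20 - 1*178021/86 = -20 - 178021/86 = -179741/86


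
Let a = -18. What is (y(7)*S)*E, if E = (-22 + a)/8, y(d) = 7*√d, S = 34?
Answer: -1190*√7 ≈ -3148.4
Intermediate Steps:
E = -5 (E = (-22 - 18)/8 = -40*⅛ = -5)
(y(7)*S)*E = ((7*√7)*34)*(-5) = (238*√7)*(-5) = -1190*√7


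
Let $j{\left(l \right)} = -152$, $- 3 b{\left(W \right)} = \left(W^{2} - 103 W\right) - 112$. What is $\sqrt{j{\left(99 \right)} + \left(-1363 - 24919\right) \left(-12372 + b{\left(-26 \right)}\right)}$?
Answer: $\frac{10 \sqrt{31820655}}{3} \approx 18803.0$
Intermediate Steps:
$b{\left(W \right)} = \frac{112}{3} - \frac{W^{2}}{3} + \frac{103 W}{3}$ ($b{\left(W \right)} = - \frac{\left(W^{2} - 103 W\right) - 112}{3} = - \frac{-112 + W^{2} - 103 W}{3} = \frac{112}{3} - \frac{W^{2}}{3} + \frac{103 W}{3}$)
$\sqrt{j{\left(99 \right)} + \left(-1363 - 24919\right) \left(-12372 + b{\left(-26 \right)}\right)} = \sqrt{-152 + \left(-1363 - 24919\right) \left(-12372 + \left(\frac{112}{3} - \frac{\left(-26\right)^{2}}{3} + \frac{103}{3} \left(-26\right)\right)\right)} = \sqrt{-152 - 26282 \left(-12372 - \frac{3242}{3}\right)} = \sqrt{-152 - - \frac{1060688956}{3}} = \sqrt{-152 + \frac{1060688956}{3}} = \sqrt{\frac{1060688500}{3}} = \frac{10 \sqrt{31820655}}{3}$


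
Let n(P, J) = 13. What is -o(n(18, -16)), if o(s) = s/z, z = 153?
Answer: -13/153 ≈ -0.084967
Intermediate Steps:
o(s) = s/153
-o(n(18, -16)) = -13/153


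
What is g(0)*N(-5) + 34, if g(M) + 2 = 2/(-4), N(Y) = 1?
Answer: 63/2 ≈ 31.500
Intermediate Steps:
g(M) = -5/2 (g(M) = -2 + 2/(-4) = -2 + 2*(-¼) = -2 - ½ = -5/2)
g(0)*N(-5) + 34 = -5/2*1 + 34 = -5/2 + 34 = 63/2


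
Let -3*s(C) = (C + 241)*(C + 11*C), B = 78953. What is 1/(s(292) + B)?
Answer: -1/543591 ≈ -1.8396e-6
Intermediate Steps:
s(C) = -4*C*(241 + C) (s(C) = -(C + 241)*(C + 11*C)/3 = -(241 + C)*12*C/3 = -4*C*(241 + C))
1/(s(292) + B) = 1/(-4*292*(241 + 292) + 78953) = 1/(-4*292*533 + 78953) = 1/(-622544 + 78953) = 1/(-543591) = -1/543591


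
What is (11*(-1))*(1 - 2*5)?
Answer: 99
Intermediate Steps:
(11*(-1))*(1 - 2*5) = -11*(1 - 1*10) = -11*(1 - 10) = -11*(-9) = 99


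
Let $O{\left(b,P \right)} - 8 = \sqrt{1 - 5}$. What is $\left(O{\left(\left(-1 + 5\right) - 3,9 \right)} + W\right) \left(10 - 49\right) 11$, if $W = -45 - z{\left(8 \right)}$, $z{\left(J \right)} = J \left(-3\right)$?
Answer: $5577 - 858 i \approx 5577.0 - 858.0 i$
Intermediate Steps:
$z{\left(J \right)} = - 3 J$
$O{\left(b,P \right)} = 8 + 2 i$ ($O{\left(b,P \right)} = 8 + \sqrt{1 - 5} = 8 + \sqrt{-4} = 8 + 2 i$)
$W = -21$ ($W = -45 - \left(-3\right) 8 = -45 - -24 = -45 + 24 = -21$)
$\left(O{\left(\left(-1 + 5\right) - 3,9 \right)} + W\right) \left(10 - 49\right) 11 = \left(\left(8 + 2 i\right) - 21\right) \left(10 - 49\right) 11 = \left(-13 + 2 i\right) \left(-39\right) 11 = \left(507 - 78 i\right) 11 = 5577 - 858 i$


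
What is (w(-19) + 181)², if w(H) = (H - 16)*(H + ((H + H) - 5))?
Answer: 5527201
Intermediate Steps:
w(H) = (-16 + H)*(-5 + 3*H) (w(H) = (-16 + H)*(H + (2*H - 5)) = (-16 + H)*(H + (-5 + 2*H)) = (-16 + H)*(-5 + 3*H))
(w(-19) + 181)² = ((80 - 53*(-19) + 3*(-19)²) + 181)² = ((80 + 1007 + 3*361) + 181)² = ((80 + 1007 + 1083) + 181)² = (2170 + 181)² = 2351² = 5527201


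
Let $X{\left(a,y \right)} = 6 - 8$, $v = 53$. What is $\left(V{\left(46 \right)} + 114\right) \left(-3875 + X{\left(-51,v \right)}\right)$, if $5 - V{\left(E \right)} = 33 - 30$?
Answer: $-449732$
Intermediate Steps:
$X{\left(a,y \right)} = -2$
$V{\left(E \right)} = 2$ ($V{\left(E \right)} = 5 - \left(33 - 30\right) = 5 - 3 = 2$)
$\left(V{\left(46 \right)} + 114\right) \left(-3875 + X{\left(-51,v \right)}\right) = \left(2 + 114\right) \left(-3875 - 2\right) = 116 \left(-3877\right) = -449732$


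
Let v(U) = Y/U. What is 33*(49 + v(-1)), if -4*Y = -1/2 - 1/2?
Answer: 6435/4 ≈ 1608.8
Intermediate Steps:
Y = ¼ (Y = -(-1/2 - 1/2)/4 = -(-1*½ - 1*½)/4 = -(-½ - ½)/4 = -¼*(-1) = ¼ ≈ 0.25000)
v(U) = 1/(4*U)
33*(49 + v(-1)) = 33*(49 + (¼)/(-1)) = 33*(49 + (¼)*(-1)) = 33*(49 - ¼) = 33*(195/4) = 6435/4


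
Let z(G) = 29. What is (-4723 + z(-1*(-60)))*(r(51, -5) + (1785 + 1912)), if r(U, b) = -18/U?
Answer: -294985042/17 ≈ -1.7352e+7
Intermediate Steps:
(-4723 + z(-1*(-60)))*(r(51, -5) + (1785 + 1912)) = (-4723 + 29)*(-18/51 + (1785 + 1912)) = -4694*(-18*1/51 + 3697) = -4694*(-6/17 + 3697) = -4694*62843/17 = -294985042/17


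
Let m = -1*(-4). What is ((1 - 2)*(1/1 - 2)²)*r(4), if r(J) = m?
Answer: -4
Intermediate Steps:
m = 4
r(J) = 4
((1 - 2)*(1/1 - 2)²)*r(4) = ((1 - 2)*(1/1 - 2)²)*4 = -(1 - 2)²*4 = -1*(-1)²*4 = -1*1*4 = -1*4 = -4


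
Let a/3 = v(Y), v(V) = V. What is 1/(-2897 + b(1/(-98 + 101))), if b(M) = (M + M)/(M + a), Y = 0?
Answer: -1/2895 ≈ -0.00034542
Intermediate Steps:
a = 0 (a = 3*0 = 0)
b(M) = 2 (b(M) = (M + M)/(M + 0) = (2*M)/M = 2)
1/(-2897 + b(1/(-98 + 101))) = 1/(-2897 + 2) = 1/(-2895) = -1/2895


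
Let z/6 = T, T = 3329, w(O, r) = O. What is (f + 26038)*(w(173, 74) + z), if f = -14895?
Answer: 224498021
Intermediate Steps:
z = 19974 (z = 6*3329 = 19974)
(f + 26038)*(w(173, 74) + z) = (-14895 + 26038)*(173 + 19974) = 11143*20147 = 224498021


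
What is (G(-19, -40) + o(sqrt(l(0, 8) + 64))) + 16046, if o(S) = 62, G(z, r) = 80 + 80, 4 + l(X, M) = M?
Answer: 16268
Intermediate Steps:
l(X, M) = -4 + M
G(z, r) = 160
(G(-19, -40) + o(sqrt(l(0, 8) + 64))) + 16046 = (160 + 62) + 16046 = 222 + 16046 = 16268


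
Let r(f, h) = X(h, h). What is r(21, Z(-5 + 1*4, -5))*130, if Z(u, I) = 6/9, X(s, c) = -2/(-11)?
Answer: 260/11 ≈ 23.636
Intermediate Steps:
X(s, c) = 2/11 (X(s, c) = -2*(-1)/11 = -1*(-2/11) = 2/11)
Z(u, I) = 2/3 (Z(u, I) = 6*(1/9) = 2/3)
r(f, h) = 2/11
r(21, Z(-5 + 1*4, -5))*130 = (2/11)*130 = 260/11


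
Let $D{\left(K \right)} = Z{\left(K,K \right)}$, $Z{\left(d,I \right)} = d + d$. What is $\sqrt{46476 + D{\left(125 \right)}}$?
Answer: $\sqrt{46726} \approx 216.16$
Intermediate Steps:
$Z{\left(d,I \right)} = 2 d$
$D{\left(K \right)} = 2 K$
$\sqrt{46476 + D{\left(125 \right)}} = \sqrt{46476 + 2 \cdot 125} = \sqrt{46476 + 250} = \sqrt{46726}$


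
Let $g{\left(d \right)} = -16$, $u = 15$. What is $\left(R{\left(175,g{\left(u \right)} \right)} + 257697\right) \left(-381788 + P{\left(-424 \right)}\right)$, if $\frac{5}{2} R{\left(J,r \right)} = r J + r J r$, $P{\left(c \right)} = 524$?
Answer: $-104655824208$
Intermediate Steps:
$R{\left(J,r \right)} = \frac{2 J r}{5} + \frac{2 J r^{2}}{5}$ ($R{\left(J,r \right)} = \frac{2 \left(r J + r J r\right)}{5} = \frac{2 \left(J r + J r r\right)}{5} = \frac{2 \left(J r + J r^{2}\right)}{5} = \frac{2 J r}{5} + \frac{2 J r^{2}}{5}$)
$\left(R{\left(175,g{\left(u \right)} \right)} + 257697\right) \left(-381788 + P{\left(-424 \right)}\right) = \left(\frac{2}{5} \cdot 175 \left(-16\right) \left(1 - 16\right) + 257697\right) \left(-381788 + 524\right) = \left(\frac{2}{5} \cdot 175 \left(-16\right) \left(-15\right) + 257697\right) \left(-381264\right) = \left(16800 + 257697\right) \left(-381264\right) = 274497 \left(-381264\right) = -104655824208$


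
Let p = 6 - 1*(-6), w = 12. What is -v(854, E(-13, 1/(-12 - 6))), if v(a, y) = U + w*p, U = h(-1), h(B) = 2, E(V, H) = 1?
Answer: -146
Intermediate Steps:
U = 2
p = 12 (p = 6 + 6 = 12)
v(a, y) = 146 (v(a, y) = 2 + 12*12 = 2 + 144 = 146)
-v(854, E(-13, 1/(-12 - 6))) = -1*146 = -146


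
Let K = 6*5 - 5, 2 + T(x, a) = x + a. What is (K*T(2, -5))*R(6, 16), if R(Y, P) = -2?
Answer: 250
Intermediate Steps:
T(x, a) = -2 + a + x (T(x, a) = -2 + (x + a) = -2 + (a + x) = -2 + a + x)
K = 25 (K = 30 - 5 = 25)
(K*T(2, -5))*R(6, 16) = (25*(-2 - 5 + 2))*(-2) = (25*(-5))*(-2) = -125*(-2) = 250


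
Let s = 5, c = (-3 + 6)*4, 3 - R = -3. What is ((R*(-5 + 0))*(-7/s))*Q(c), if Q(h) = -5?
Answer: -210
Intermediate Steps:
R = 6 (R = 3 - 1*(-3) = 3 + 3 = 6)
c = 12 (c = 3*4 = 12)
((R*(-5 + 0))*(-7/s))*Q(c) = ((6*(-5 + 0))*(-7/5))*(-5) = ((6*(-5))*(-7*⅕))*(-5) = -30*(-7/5)*(-5) = 42*(-5) = -210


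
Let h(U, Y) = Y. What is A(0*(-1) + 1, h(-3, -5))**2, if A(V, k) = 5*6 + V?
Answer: 961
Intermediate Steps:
A(V, k) = 30 + V
A(0*(-1) + 1, h(-3, -5))**2 = (30 + (0*(-1) + 1))**2 = (30 + (0 + 1))**2 = (30 + 1)**2 = 31**2 = 961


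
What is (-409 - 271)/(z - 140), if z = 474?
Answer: -340/167 ≈ -2.0359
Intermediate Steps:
(-409 - 271)/(z - 140) = (-409 - 271)/(474 - 140) = -680/334 = -680*1/334 = -340/167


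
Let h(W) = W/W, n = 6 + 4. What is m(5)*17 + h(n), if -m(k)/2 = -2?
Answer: 69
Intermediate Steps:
n = 10
m(k) = 4 (m(k) = -2*(-2) = 4)
h(W) = 1
m(5)*17 + h(n) = 4*17 + 1 = 68 + 1 = 69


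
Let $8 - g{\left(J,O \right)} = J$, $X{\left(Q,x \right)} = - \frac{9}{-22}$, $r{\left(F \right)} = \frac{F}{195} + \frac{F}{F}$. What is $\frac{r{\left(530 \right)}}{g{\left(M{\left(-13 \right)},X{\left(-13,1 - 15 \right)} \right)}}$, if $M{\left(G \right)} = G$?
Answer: $\frac{145}{819} \approx 0.17705$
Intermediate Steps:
$r{\left(F \right)} = 1 + \frac{F}{195}$ ($r{\left(F \right)} = F \frac{1}{195} + 1 = \frac{F}{195} + 1 = 1 + \frac{F}{195}$)
$X{\left(Q,x \right)} = \frac{9}{22}$ ($X{\left(Q,x \right)} = \left(-9\right) \left(- \frac{1}{22}\right) = \frac{9}{22}$)
$g{\left(J,O \right)} = 8 - J$
$\frac{r{\left(530 \right)}}{g{\left(M{\left(-13 \right)},X{\left(-13,1 - 15 \right)} \right)}} = \frac{1 + \frac{1}{195} \cdot 530}{8 - -13} = \frac{1 + \frac{106}{39}}{8 + 13} = \frac{145}{39 \cdot 21} = \frac{145}{39} \cdot \frac{1}{21} = \frac{145}{819}$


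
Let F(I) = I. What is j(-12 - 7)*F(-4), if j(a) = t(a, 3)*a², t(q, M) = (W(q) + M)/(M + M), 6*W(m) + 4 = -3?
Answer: -3971/9 ≈ -441.22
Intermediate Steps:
W(m) = -7/6 (W(m) = -⅔ + (⅙)*(-3) = -⅔ - ½ = -7/6)
t(q, M) = (-7/6 + M)/(2*M) (t(q, M) = (-7/6 + M)/(M + M) = (-7/6 + M)/((2*M)) = (-7/6 + M)*(1/(2*M)) = (-7/6 + M)/(2*M))
j(a) = 11*a²/36 (j(a) = ((1/12)*(-7 + 6*3)/3)*a² = ((1/12)*(⅓)*(-7 + 18))*a² = ((1/12)*(⅓)*11)*a² = 11*a²/36)
j(-12 - 7)*F(-4) = (11*(-12 - 7)²/36)*(-4) = ((11/36)*(-19)²)*(-4) = ((11/36)*361)*(-4) = (3971/36)*(-4) = -3971/9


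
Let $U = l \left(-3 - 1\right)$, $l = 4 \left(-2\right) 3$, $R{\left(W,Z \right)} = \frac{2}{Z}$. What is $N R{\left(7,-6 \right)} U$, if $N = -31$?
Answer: $992$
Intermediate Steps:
$l = -24$ ($l = \left(-8\right) 3 = -24$)
$U = 96$ ($U = - 24 \left(-3 - 1\right) = \left(-24\right) \left(-4\right) = 96$)
$N R{\left(7,-6 \right)} U = - 31 \frac{2}{-6} \cdot 96 = - 31 \cdot 2 \left(- \frac{1}{6}\right) 96 = \left(-31\right) \left(- \frac{1}{3}\right) 96 = \frac{31}{3} \cdot 96 = 992$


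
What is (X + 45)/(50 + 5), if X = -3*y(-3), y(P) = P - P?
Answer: 9/11 ≈ 0.81818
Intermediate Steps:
y(P) = 0
X = 0 (X = -3*0 = 0)
(X + 45)/(50 + 5) = (0 + 45)/(50 + 5) = 45/55 = (1/55)*45 = 9/11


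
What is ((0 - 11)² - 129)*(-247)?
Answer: 1976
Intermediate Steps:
((0 - 11)² - 129)*(-247) = ((-11)² - 129)*(-247) = (121 - 129)*(-247) = -8*(-247) = 1976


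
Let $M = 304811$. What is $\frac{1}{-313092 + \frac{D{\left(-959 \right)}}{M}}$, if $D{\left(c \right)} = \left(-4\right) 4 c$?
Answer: $- \frac{304811}{95433870268} \approx -3.1939 \cdot 10^{-6}$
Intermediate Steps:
$D{\left(c \right)} = - 16 c$
$\frac{1}{-313092 + \frac{D{\left(-959 \right)}}{M}} = \frac{1}{-313092 + \frac{\left(-16\right) \left(-959\right)}{304811}} = \frac{1}{-313092 + 15344 \cdot \frac{1}{304811}} = \frac{1}{-313092 + \frac{15344}{304811}} = \frac{1}{- \frac{95433870268}{304811}} = - \frac{304811}{95433870268}$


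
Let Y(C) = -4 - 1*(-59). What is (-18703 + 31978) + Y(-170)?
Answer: 13330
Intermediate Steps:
Y(C) = 55 (Y(C) = -4 + 59 = 55)
(-18703 + 31978) + Y(-170) = (-18703 + 31978) + 55 = 13275 + 55 = 13330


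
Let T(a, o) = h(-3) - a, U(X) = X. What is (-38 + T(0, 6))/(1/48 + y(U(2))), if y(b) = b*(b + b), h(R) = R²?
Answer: -1392/385 ≈ -3.6156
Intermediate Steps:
y(b) = 2*b² (y(b) = b*(2*b) = 2*b²)
T(a, o) = 9 - a (T(a, o) = (-3)² - a = 9 - a)
(-38 + T(0, 6))/(1/48 + y(U(2))) = (-38 + (9 - 1*0))/(1/48 + 2*2²) = (-38 + (9 + 0))/(1/48 + 2*4) = (-38 + 9)/(1/48 + 8) = -29/385/48 = -29*48/385 = -1392/385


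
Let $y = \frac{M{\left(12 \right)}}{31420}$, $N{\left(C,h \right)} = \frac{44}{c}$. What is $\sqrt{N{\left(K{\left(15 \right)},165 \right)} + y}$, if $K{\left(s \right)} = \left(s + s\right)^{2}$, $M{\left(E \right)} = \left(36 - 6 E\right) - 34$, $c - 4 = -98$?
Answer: $\frac{3 i \sqrt{1139600258}}{147674} \approx 0.68579 i$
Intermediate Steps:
$c = -94$ ($c = 4 - 98 = -94$)
$M{\left(E \right)} = 2 - 6 E$
$K{\left(s \right)} = 4 s^{2}$ ($K{\left(s \right)} = \left(2 s\right)^{2} = 4 s^{2}$)
$N{\left(C,h \right)} = - \frac{22}{47}$ ($N{\left(C,h \right)} = \frac{44}{-94} = 44 \left(- \frac{1}{94}\right) = - \frac{22}{47}$)
$y = - \frac{7}{3142}$ ($y = \frac{2 - 72}{31420} = \left(2 - 72\right) \frac{1}{31420} = \left(-70\right) \frac{1}{31420} = - \frac{7}{3142} \approx -0.0022279$)
$\sqrt{N{\left(K{\left(15 \right)},165 \right)} + y} = \sqrt{- \frac{22}{47} - \frac{7}{3142}} = \sqrt{- \frac{69453}{147674}} = \frac{3 i \sqrt{1139600258}}{147674}$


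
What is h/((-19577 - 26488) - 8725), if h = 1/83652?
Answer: -1/4583293080 ≈ -2.1818e-10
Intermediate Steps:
h = 1/83652 ≈ 1.1954e-5
h/((-19577 - 26488) - 8725) = 1/(83652*((-19577 - 26488) - 8725)) = 1/(83652*(-46065 - 8725)) = (1/83652)/(-54790) = (1/83652)*(-1/54790) = -1/4583293080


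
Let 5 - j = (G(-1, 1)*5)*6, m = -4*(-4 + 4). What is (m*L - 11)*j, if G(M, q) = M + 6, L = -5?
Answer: 1595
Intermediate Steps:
G(M, q) = 6 + M
m = 0 (m = -4*0 = 0)
j = -145 (j = 5 - (6 - 1)*5*6 = 5 - 5*5*6 = 5 - 25*6 = 5 - 1*150 = 5 - 150 = -145)
(m*L - 11)*j = (0*(-5) - 11)*(-145) = (0 - 11)*(-145) = -11*(-145) = 1595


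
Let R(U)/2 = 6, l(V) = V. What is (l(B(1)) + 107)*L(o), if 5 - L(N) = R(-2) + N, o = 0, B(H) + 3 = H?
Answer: -735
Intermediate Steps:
B(H) = -3 + H
R(U) = 12 (R(U) = 2*6 = 12)
L(N) = -7 - N (L(N) = 5 - (12 + N) = 5 + (-12 - N) = -7 - N)
(l(B(1)) + 107)*L(o) = ((-3 + 1) + 107)*(-7 - 1*0) = (-2 + 107)*(-7 + 0) = 105*(-7) = -735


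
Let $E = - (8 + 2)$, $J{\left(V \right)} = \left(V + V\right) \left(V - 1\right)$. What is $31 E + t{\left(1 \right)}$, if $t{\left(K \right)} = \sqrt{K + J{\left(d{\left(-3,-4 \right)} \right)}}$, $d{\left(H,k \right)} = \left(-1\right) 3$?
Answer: $-305$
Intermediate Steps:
$d{\left(H,k \right)} = -3$
$J{\left(V \right)} = 2 V \left(-1 + V\right)$
$t{\left(K \right)} = \sqrt{24 + K}$ ($t{\left(K \right)} = \sqrt{K + 2 \left(-3\right) \left(-1 - 3\right)} = \sqrt{K + 2 \left(-3\right) \left(-4\right)} = \sqrt{K + 24} = \sqrt{24 + K}$)
$E = -10$ ($E = \left(-1\right) 10 = -10$)
$31 E + t{\left(1 \right)} = 31 \left(-10\right) + \sqrt{24 + 1} = -310 + \sqrt{25} = -310 + 5 = -305$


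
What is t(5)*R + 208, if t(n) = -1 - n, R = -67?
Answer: 610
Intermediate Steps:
t(5)*R + 208 = (-1 - 1*5)*(-67) + 208 = (-1 - 5)*(-67) + 208 = -6*(-67) + 208 = 402 + 208 = 610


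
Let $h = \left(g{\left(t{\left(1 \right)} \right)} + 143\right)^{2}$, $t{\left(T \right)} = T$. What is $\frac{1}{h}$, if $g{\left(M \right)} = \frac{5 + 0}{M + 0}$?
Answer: $\frac{1}{21904} \approx 4.5654 \cdot 10^{-5}$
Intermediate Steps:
$g{\left(M \right)} = \frac{5}{M}$
$h = 21904$ ($h = \left(\frac{5}{1} + 143\right)^{2} = \left(5 \cdot 1 + 143\right)^{2} = \left(5 + 143\right)^{2} = 148^{2} = 21904$)
$\frac{1}{h} = \frac{1}{21904}$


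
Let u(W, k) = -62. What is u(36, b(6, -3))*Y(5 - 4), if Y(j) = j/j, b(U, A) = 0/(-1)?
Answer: -62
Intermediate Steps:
b(U, A) = 0 (b(U, A) = 0*(-1) = 0)
Y(j) = 1
u(36, b(6, -3))*Y(5 - 4) = -62*1 = -62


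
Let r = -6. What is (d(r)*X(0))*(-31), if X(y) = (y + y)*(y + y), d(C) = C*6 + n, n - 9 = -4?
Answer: 0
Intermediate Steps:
n = 5 (n = 9 - 4 = 5)
d(C) = 5 + 6*C (d(C) = C*6 + 5 = 6*C + 5 = 5 + 6*C)
X(y) = 4*y**2 (X(y) = (2*y)*(2*y) = 4*y**2)
(d(r)*X(0))*(-31) = ((5 + 6*(-6))*(4*0**2))*(-31) = ((5 - 36)*(4*0))*(-31) = -31*0*(-31) = 0*(-31) = 0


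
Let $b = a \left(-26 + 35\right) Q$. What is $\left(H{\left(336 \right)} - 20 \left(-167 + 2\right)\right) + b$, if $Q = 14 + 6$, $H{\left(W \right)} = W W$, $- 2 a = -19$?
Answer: $117906$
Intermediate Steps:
$a = \frac{19}{2}$ ($a = \left(- \frac{1}{2}\right) \left(-19\right) = \frac{19}{2} \approx 9.5$)
$H{\left(W \right)} = W^{2}$
$Q = 20$
$b = 1710$ ($b = \frac{19 \left(-26 + 35\right)}{2} \cdot 20 = \frac{19}{2} \cdot 9 \cdot 20 = \frac{171}{2} \cdot 20 = 1710$)
$\left(H{\left(336 \right)} - 20 \left(-167 + 2\right)\right) + b = \left(336^{2} - 20 \left(-167 + 2\right)\right) + 1710 = \left(112896 - -3300\right) + 1710 = \left(112896 + 3300\right) + 1710 = 116196 + 1710 = 117906$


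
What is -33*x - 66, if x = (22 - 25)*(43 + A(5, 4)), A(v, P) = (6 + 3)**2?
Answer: 12210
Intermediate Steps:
A(v, P) = 81 (A(v, P) = 9**2 = 81)
x = -372 (x = (22 - 25)*(43 + 81) = -3*124 = -372)
-33*x - 66 = -33*(-372) - 66 = 12276 - 66 = 12210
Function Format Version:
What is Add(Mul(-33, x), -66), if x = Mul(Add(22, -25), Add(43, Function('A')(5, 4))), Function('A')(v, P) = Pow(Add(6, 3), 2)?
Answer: 12210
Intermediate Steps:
Function('A')(v, P) = 81 (Function('A')(v, P) = Pow(9, 2) = 81)
x = -372 (x = Mul(Add(22, -25), Add(43, 81)) = Mul(-3, 124) = -372)
Add(Mul(-33, x), -66) = Add(Mul(-33, -372), -66) = Add(12276, -66) = 12210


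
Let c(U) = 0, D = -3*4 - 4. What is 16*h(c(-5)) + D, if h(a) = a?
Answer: -16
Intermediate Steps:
D = -16 (D = -12 - 4 = -16)
16*h(c(-5)) + D = 16*0 - 16 = 0 - 16 = -16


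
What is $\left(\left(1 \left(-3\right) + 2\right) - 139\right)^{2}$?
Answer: $19600$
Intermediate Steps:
$\left(\left(1 \left(-3\right) + 2\right) - 139\right)^{2} = \left(\left(-3 + 2\right) - 139\right)^{2} = \left(-1 - 139\right)^{2} = \left(-140\right)^{2} = 19600$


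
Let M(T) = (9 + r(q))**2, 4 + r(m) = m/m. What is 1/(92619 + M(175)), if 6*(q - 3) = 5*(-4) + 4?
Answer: 1/92655 ≈ 1.0793e-5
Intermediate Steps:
q = 1/3 (q = 3 + (5*(-4) + 4)/6 = 3 + (-20 + 4)/6 = 3 + (1/6)*(-16) = 3 - 8/3 = 1/3 ≈ 0.33333)
r(m) = -3 (r(m) = -4 + m/m = -4 + 1 = -3)
M(T) = 36 (M(T) = (9 - 3)**2 = 6**2 = 36)
1/(92619 + M(175)) = 1/(92619 + 36) = 1/92655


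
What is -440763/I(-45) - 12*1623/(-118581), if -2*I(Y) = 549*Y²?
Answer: 14020465634/14647718025 ≈ 0.95718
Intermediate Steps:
I(Y) = -549*Y²/2
-440763/I(-45) - 12*1623/(-118581) = -440763/((-549/2*(-45)²)) - 12*1623/(-118581) = -440763/((-549/2*2025)) - 19476*(-1/118581) = -440763/(-1111725/2) + 6492/39527 = -440763*(-2/1111725) + 6492/39527 = 293842/370575 + 6492/39527 = 14020465634/14647718025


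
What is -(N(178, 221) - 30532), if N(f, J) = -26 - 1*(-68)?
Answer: 30490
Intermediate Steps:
N(f, J) = 42 (N(f, J) = -26 + 68 = 42)
-(N(178, 221) - 30532) = -(42 - 30532) = -1*(-30490) = 30490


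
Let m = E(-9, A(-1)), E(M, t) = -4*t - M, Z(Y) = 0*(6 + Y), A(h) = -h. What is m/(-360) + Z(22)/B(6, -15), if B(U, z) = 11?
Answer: -1/72 ≈ -0.013889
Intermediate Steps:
Z(Y) = 0
E(M, t) = -M - 4*t
m = 5 (m = -1*(-9) - (-4)*(-1) = 9 - 4*1 = 9 - 4 = 5)
m/(-360) + Z(22)/B(6, -15) = 5/(-360) + 0/11 = 5*(-1/360) + 0*(1/11) = -1/72 + 0 = -1/72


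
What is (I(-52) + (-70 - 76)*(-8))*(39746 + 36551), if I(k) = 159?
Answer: 101246119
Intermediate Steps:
(I(-52) + (-70 - 76)*(-8))*(39746 + 36551) = (159 + (-70 - 76)*(-8))*(39746 + 36551) = (159 - 146*(-8))*76297 = (159 + 1168)*76297 = 1327*76297 = 101246119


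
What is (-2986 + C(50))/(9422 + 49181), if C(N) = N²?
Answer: -486/58603 ≈ -0.0082931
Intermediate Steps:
(-2986 + C(50))/(9422 + 49181) = (-2986 + 50²)/(9422 + 49181) = (-2986 + 2500)/58603 = -486*1/58603 = -486/58603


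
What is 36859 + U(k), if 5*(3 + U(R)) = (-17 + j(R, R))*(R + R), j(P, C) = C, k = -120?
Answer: 43432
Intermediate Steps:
U(R) = -3 + 2*R*(-17 + R)/5 (U(R) = -3 + ((-17 + R)*(R + R))/5 = -3 + ((-17 + R)*(2*R))/5 = -3 + (2*R*(-17 + R))/5 = -3 + 2*R*(-17 + R)/5)
36859 + U(k) = 36859 + (-3 - 34/5*(-120) + (⅖)*(-120)²) = 36859 + (-3 + 816 + (⅖)*14400) = 36859 + (-3 + 816 + 5760) = 36859 + 6573 = 43432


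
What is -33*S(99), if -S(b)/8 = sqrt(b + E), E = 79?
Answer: 264*sqrt(178) ≈ 3522.2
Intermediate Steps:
S(b) = -8*sqrt(79 + b) (S(b) = -8*sqrt(b + 79) = -8*sqrt(79 + b))
-33*S(99) = -(-264)*sqrt(79 + 99) = -(-264)*sqrt(178) = 264*sqrt(178)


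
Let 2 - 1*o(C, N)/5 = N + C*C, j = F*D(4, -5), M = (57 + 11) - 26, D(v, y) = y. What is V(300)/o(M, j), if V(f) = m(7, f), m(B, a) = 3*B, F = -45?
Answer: -21/9935 ≈ -0.0021137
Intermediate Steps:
M = 42 (M = 68 - 26 = 42)
j = 225 (j = -45*(-5) = 225)
o(C, N) = 10 - 5*N - 5*C**2 (o(C, N) = 10 - 5*(N + C*C) = 10 - 5*(N + C**2) = 10 + (-5*N - 5*C**2) = 10 - 5*N - 5*C**2)
V(f) = 21 (V(f) = 3*7 = 21)
V(300)/o(M, j) = 21/(10 - 5*225 - 5*42**2) = 21/(10 - 1125 - 5*1764) = 21/(10 - 1125 - 8820) = 21/(-9935) = 21*(-1/9935) = -21/9935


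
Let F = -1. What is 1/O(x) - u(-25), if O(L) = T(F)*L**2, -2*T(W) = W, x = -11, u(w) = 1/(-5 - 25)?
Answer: 181/3630 ≈ 0.049862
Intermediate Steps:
u(w) = -1/30 (u(w) = 1/(-30) = -1/30)
T(W) = -W/2
O(L) = L**2/2 (O(L) = (-1/2*(-1))*L**2 = L**2/2)
1/O(x) - u(-25) = 1/((1/2)*(-11)**2) - 1*(-1/30) = 1/((1/2)*121) + 1/30 = 1/(121/2) + 1/30 = 2/121 + 1/30 = 181/3630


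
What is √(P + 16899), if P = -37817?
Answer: I*√20918 ≈ 144.63*I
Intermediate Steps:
√(P + 16899) = √(-37817 + 16899) = √(-20918) = I*√20918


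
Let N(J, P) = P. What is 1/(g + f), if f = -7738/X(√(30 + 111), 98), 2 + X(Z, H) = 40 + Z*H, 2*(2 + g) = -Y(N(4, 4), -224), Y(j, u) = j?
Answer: 426403/3382123 - 189581*√141/10146369 ≈ -0.095792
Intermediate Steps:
g = -4 (g = -2 + (-1*4)/2 = -2 + (½)*(-4) = -2 - 2 = -4)
X(Z, H) = 38 + H*Z (X(Z, H) = -2 + (40 + Z*H) = -2 + (40 + H*Z) = 38 + H*Z)
f = -7738/(38 + 98*√141) (f = -7738/(38 + 98*√(30 + 111)) = -7738/(38 + 98*√141) ≈ -6.4393)
1/(g + f) = 1/(-4 + (73511/338180 - 189581*√141/338180)) = 1/(-1279209/338180 - 189581*√141/338180)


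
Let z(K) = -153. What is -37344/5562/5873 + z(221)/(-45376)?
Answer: 550553239/247039240896 ≈ 0.0022286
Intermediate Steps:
-37344/5562/5873 + z(221)/(-45376) = -37344/5562/5873 - 153/(-45376) = -37344*1/5562*(1/5873) - 153*(-1/45376) = -6224/927*1/5873 + 153/45376 = -6224/5444271 + 153/45376 = 550553239/247039240896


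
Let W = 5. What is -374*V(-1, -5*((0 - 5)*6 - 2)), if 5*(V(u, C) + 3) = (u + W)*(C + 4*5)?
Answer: -52734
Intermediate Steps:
V(u, C) = -3 + (5 + u)*(20 + C)/5 (V(u, C) = -3 + ((u + 5)*(C + 4*5))/5 = -3 + ((5 + u)*(C + 20))/5 = -3 + ((5 + u)*(20 + C))/5 = -3 + (5 + u)*(20 + C)/5)
-374*V(-1, -5*((0 - 5)*6 - 2)) = -374*(17 - 5*((0 - 5)*6 - 2) + 4*(-1) + (⅕)*(-5*((0 - 5)*6 - 2))*(-1)) = -374*(17 - 5*(-5*6 - 2) - 4 + (⅕)*(-5*(-5*6 - 2))*(-1)) = -374*(17 - 5*(-30 - 2) - 4 + (⅕)*(-5*(-30 - 2))*(-1)) = -374*(17 - 5*(-32) - 4 + (⅕)*(-5*(-32))*(-1)) = -374*(17 + 160 - 4 + (⅕)*160*(-1)) = -374*(17 + 160 - 4 - 32) = -374*141 = -52734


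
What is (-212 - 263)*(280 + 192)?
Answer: -224200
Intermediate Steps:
(-212 - 263)*(280 + 192) = -475*472 = -224200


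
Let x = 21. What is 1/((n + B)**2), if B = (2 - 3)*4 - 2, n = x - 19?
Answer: 1/16 ≈ 0.062500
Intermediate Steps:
n = 2 (n = 21 - 19 = 2)
B = -6 (B = -1*4 - 2 = -4 - 2 = -6)
1/((n + B)**2) = 1/((2 - 6)**2) = 1/((-4)**2) = 1/16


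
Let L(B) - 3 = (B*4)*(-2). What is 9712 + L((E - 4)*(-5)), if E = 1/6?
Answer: 28685/3 ≈ 9561.7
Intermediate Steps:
E = ⅙ ≈ 0.16667
L(B) = 3 - 8*B (L(B) = 3 + (B*4)*(-2) = 3 + (4*B)*(-2) = 3 - 8*B)
9712 + L((E - 4)*(-5)) = 9712 + (3 - 8*(⅙ - 4)*(-5)) = 9712 + (3 - (-92)*(-5)/3) = 9712 + (3 - 8*115/6) = 9712 + (3 - 460/3) = 9712 - 451/3 = 28685/3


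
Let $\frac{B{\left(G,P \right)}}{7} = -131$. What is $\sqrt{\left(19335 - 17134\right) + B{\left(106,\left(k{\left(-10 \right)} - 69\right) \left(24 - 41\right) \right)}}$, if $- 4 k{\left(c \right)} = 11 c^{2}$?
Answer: $2 \sqrt{321} \approx 35.833$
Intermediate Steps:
$k{\left(c \right)} = - \frac{11 c^{2}}{4}$
$B{\left(G,P \right)} = -917$ ($B{\left(G,P \right)} = 7 \left(-131\right) = -917$)
$\sqrt{\left(19335 - 17134\right) + B{\left(106,\left(k{\left(-10 \right)} - 69\right) \left(24 - 41\right) \right)}} = \sqrt{\left(19335 - 17134\right) - 917} = \sqrt{2201 - 917} = \sqrt{1284} = 2 \sqrt{321}$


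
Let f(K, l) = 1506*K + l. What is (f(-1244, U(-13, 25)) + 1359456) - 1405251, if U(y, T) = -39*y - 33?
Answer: -1918785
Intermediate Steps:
U(y, T) = -33 - 39*y
f(K, l) = l + 1506*K
(f(-1244, U(-13, 25)) + 1359456) - 1405251 = (((-33 - 39*(-13)) + 1506*(-1244)) + 1359456) - 1405251 = (((-33 + 507) - 1873464) + 1359456) - 1405251 = ((474 - 1873464) + 1359456) - 1405251 = (-1872990 + 1359456) - 1405251 = -513534 - 1405251 = -1918785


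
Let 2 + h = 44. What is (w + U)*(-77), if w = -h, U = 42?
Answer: 0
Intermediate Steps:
h = 42 (h = -2 + 44 = 42)
w = -42 (w = -1*42 = -42)
(w + U)*(-77) = (-42 + 42)*(-77) = 0*(-77) = 0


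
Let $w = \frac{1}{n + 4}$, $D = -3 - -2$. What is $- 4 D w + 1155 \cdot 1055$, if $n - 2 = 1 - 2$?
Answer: $\frac{6092629}{5} \approx 1.2185 \cdot 10^{6}$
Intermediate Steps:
$n = 1$ ($n = 2 + \left(1 - 2\right) = 2 - 1 = 1$)
$D = -1$ ($D = -3 + 2 = -1$)
$w = \frac{1}{5}$ ($w = \frac{1}{1 + 4} = \frac{1}{5} \approx 0.2$)
$- 4 D w + 1155 \cdot 1055 = \left(-4\right) \left(-1\right) \frac{1}{5} + 1155 \cdot 1055 = 4 \cdot \frac{1}{5} + 1218525 = \frac{4}{5} + 1218525 = \frac{6092629}{5}$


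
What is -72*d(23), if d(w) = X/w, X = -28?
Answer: 2016/23 ≈ 87.652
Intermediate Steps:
d(w) = -28/w
-72*d(23) = -(-2016)/23 = -72*(-28/23) = 2016/23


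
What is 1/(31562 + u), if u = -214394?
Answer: -1/182832 ≈ -5.4695e-6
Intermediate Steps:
1/(31562 + u) = 1/(31562 - 214394) = 1/(-182832) = -1/182832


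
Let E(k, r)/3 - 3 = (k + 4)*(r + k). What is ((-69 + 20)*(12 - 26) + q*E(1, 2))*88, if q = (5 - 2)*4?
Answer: 117392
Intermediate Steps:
E(k, r) = 9 + 3*(4 + k)*(k + r) (E(k, r) = 9 + 3*((k + 4)*(r + k)) = 9 + 3*((4 + k)*(k + r)) = 9 + 3*(4 + k)*(k + r))
q = 12 (q = 3*4 = 12)
((-69 + 20)*(12 - 26) + q*E(1, 2))*88 = ((-69 + 20)*(12 - 26) + 12*(9 + 3*1² + 12*1 + 12*2 + 3*1*2))*88 = (-49*(-14) + 12*(9 + 3*1 + 12 + 24 + 6))*88 = (686 + 12*(9 + 3 + 12 + 24 + 6))*88 = (686 + 12*54)*88 = (686 + 648)*88 = 1334*88 = 117392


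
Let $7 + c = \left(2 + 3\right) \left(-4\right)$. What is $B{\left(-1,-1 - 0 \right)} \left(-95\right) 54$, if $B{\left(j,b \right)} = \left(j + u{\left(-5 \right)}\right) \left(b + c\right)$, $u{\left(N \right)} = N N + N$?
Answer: $2729160$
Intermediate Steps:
$u{\left(N \right)} = N + N^{2}$ ($u{\left(N \right)} = N^{2} + N = N + N^{2}$)
$c = -27$ ($c = -7 + \left(2 + 3\right) \left(-4\right) = -7 + 5 \left(-4\right) = -7 - 20 = -27$)
$B{\left(j,b \right)} = \left(-27 + b\right) \left(20 + j\right)$ ($B{\left(j,b \right)} = \left(j - 5 \left(1 - 5\right)\right) \left(b - 27\right) = \left(j - -20\right) \left(-27 + b\right) = \left(j + 20\right) \left(-27 + b\right) = \left(20 + j\right) \left(-27 + b\right) = \left(-27 + b\right) \left(20 + j\right)$)
$B{\left(-1,-1 - 0 \right)} \left(-95\right) 54 = \left(-540 - -27 + 20 \left(-1 - 0\right) + \left(-1 - 0\right) \left(-1\right)\right) \left(-95\right) 54 = \left(-540 + 27 + 20 \left(-1 + 0\right) + \left(-1 + 0\right) \left(-1\right)\right) \left(-95\right) 54 = \left(-540 + 27 + 20 \left(-1\right) - -1\right) \left(-95\right) 54 = \left(-540 + 27 - 20 + 1\right) \left(-95\right) 54 = \left(-532\right) \left(-95\right) 54 = 50540 \cdot 54 = 2729160$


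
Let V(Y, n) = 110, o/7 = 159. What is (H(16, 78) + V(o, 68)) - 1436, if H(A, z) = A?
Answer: -1310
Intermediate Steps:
o = 1113 (o = 7*159 = 1113)
(H(16, 78) + V(o, 68)) - 1436 = (16 + 110) - 1436 = 126 - 1436 = -1310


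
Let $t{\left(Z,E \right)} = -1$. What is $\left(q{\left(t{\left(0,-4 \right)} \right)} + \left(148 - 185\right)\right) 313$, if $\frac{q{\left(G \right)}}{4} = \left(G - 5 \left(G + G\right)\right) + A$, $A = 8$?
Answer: $9703$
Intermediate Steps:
$q{\left(G \right)} = 32 - 36 G$ ($q{\left(G \right)} = 4 \left(\left(G - 5 \left(G + G\right)\right) + 8\right) = 4 \left(\left(G - 5 \cdot 2 G\right) + 8\right) = 4 \left(\left(G - 10 G\right) + 8\right) = 4 \left(- 9 G + 8\right) = 4 \left(8 - 9 G\right) = 32 - 36 G$)
$\left(q{\left(t{\left(0,-4 \right)} \right)} + \left(148 - 185\right)\right) 313 = \left(\left(32 - -36\right) + \left(148 - 185\right)\right) 313 = \left(\left(32 + 36\right) + \left(148 - 185\right)\right) 313 = \left(68 - 37\right) 313 = 31 \cdot 313 = 9703$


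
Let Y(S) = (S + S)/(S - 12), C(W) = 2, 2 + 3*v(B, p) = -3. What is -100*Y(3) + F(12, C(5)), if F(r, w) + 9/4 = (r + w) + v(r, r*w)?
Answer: 307/4 ≈ 76.750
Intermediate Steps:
v(B, p) = -5/3 (v(B, p) = -⅔ + (⅓)*(-3) = -⅔ - 1 = -5/3)
F(r, w) = -47/12 + r + w (F(r, w) = -9/4 + ((r + w) - 5/3) = -9/4 + (-5/3 + r + w) = -47/12 + r + w)
Y(S) = 2*S/(-12 + S) (Y(S) = (2*S)/(-12 + S) = 2*S/(-12 + S))
-100*Y(3) + F(12, C(5)) = -200*3/(-12 + 3) + (-47/12 + 12 + 2) = -200*3/(-9) + 121/12 = -200*3*(-1)/9 + 121/12 = -100*(-⅔) + 121/12 = 200/3 + 121/12 = 307/4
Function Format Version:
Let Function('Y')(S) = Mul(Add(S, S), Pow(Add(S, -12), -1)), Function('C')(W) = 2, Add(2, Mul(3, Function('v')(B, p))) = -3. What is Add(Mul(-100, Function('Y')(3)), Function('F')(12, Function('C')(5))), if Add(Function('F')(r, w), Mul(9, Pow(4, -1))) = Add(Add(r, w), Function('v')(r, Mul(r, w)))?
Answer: Rational(307, 4) ≈ 76.750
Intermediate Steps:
Function('v')(B, p) = Rational(-5, 3) (Function('v')(B, p) = Add(Rational(-2, 3), Mul(Rational(1, 3), -3)) = Add(Rational(-2, 3), -1) = Rational(-5, 3))
Function('F')(r, w) = Add(Rational(-47, 12), r, w) (Function('F')(r, w) = Add(Rational(-9, 4), Add(Add(r, w), Rational(-5, 3))) = Add(Rational(-9, 4), Add(Rational(-5, 3), r, w)) = Add(Rational(-47, 12), r, w))
Function('Y')(S) = Mul(2, S, Pow(Add(-12, S), -1)) (Function('Y')(S) = Mul(Mul(2, S), Pow(Add(-12, S), -1)) = Mul(2, S, Pow(Add(-12, S), -1)))
Add(Mul(-100, Function('Y')(3)), Function('F')(12, Function('C')(5))) = Add(Mul(-100, Mul(2, 3, Pow(Add(-12, 3), -1))), Add(Rational(-47, 12), 12, 2)) = Add(Mul(-100, Mul(2, 3, Pow(-9, -1))), Rational(121, 12)) = Add(Mul(-100, Mul(2, 3, Rational(-1, 9))), Rational(121, 12)) = Add(Mul(-100, Rational(-2, 3)), Rational(121, 12)) = Add(Rational(200, 3), Rational(121, 12)) = Rational(307, 4)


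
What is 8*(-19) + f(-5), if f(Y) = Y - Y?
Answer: -152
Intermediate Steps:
f(Y) = 0
8*(-19) + f(-5) = 8*(-19) + 0 = -152 + 0 = -152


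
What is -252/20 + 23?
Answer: 52/5 ≈ 10.400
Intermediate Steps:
-252/20 + 23 = -12*21/20 + 23 = -63/5 + 23 = 52/5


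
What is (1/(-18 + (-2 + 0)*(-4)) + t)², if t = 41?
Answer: 167281/100 ≈ 1672.8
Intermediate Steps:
(1/(-18 + (-2 + 0)*(-4)) + t)² = (1/(-18 + (-2 + 0)*(-4)) + 41)² = (1/(-18 - 2*(-4)) + 41)² = (1/(-18 + 8) + 41)² = (1/(-10) + 41)² = (-⅒ + 41)² = (409/10)² = 167281/100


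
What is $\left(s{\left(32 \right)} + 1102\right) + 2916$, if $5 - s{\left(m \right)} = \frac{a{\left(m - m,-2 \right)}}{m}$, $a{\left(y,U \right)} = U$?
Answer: $\frac{64369}{16} \approx 4023.1$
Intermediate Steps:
$s{\left(m \right)} = 5 + \frac{2}{m}$ ($s{\left(m \right)} = 5 - - \frac{2}{m} = 5 + \frac{2}{m}$)
$\left(s{\left(32 \right)} + 1102\right) + 2916 = \left(\left(5 + \frac{2}{32}\right) + 1102\right) + 2916 = \left(\left(5 + 2 \cdot \frac{1}{32}\right) + 1102\right) + 2916 = \left(\left(5 + \frac{1}{16}\right) + 1102\right) + 2916 = \left(\frac{81}{16} + 1102\right) + 2916 = \frac{17713}{16} + 2916 = \frac{64369}{16}$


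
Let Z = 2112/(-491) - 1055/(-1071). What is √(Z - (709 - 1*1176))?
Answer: 2*√3561731634265/175287 ≈ 21.533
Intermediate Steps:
Z = -1743947/525861 (Z = 2112*(-1/491) - 1055*(-1/1071) = -2112/491 + 1055/1071 = -1743947/525861 ≈ -3.3164)
√(Z - (709 - 1*1176)) = √(-1743947/525861 - (709 - 1*1176)) = √(-1743947/525861 - (709 - 1176)) = √(-1743947/525861 - 1*(-467)) = √(-1743947/525861 + 467) = √(243833140/525861) = 2*√3561731634265/175287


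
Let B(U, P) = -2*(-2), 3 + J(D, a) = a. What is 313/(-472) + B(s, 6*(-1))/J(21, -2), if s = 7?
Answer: -3453/2360 ≈ -1.4631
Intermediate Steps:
J(D, a) = -3 + a
B(U, P) = 4
313/(-472) + B(s, 6*(-1))/J(21, -2) = 313/(-472) + 4/(-3 - 2) = 313*(-1/472) + 4/(-5) = -313/472 + 4*(-⅕) = -313/472 - ⅘ = -3453/2360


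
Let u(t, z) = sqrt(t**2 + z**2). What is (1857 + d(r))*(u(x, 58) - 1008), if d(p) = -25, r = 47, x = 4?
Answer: -1846656 + 47632*sqrt(5) ≈ -1.7401e+6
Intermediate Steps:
(1857 + d(r))*(u(x, 58) - 1008) = (1857 - 25)*(sqrt(4**2 + 58**2) - 1008) = 1832*(sqrt(16 + 3364) - 1008) = 1832*(sqrt(3380) - 1008) = 1832*(26*sqrt(5) - 1008) = 1832*(-1008 + 26*sqrt(5)) = -1846656 + 47632*sqrt(5)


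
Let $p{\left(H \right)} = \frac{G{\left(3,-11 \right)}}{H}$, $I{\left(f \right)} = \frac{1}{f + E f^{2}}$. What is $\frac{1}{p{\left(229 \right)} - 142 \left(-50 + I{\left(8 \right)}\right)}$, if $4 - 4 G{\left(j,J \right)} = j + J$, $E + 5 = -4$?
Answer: $\frac{916}{6503841} \approx 0.00014084$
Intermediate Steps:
$E = -9$ ($E = -5 - 4 = -9$)
$I{\left(f \right)} = \frac{1}{f - 9 f^{2}}$
$G{\left(j,J \right)} = 1 - \frac{J}{4} - \frac{j}{4}$ ($G{\left(j,J \right)} = 1 - \frac{j + J}{4} = 1 - \frac{J + j}{4} = 1 - \left(\frac{J}{4} + \frac{j}{4}\right) = 1 - \frac{J}{4} - \frac{j}{4}$)
$p{\left(H \right)} = \frac{3}{H}$ ($p{\left(H \right)} = \frac{1 - - \frac{11}{4} - \frac{3}{4}}{H} = \frac{1 + \frac{11}{4} - \frac{3}{4}}{H} = \frac{3}{H}$)
$\frac{1}{p{\left(229 \right)} - 142 \left(-50 + I{\left(8 \right)}\right)} = \frac{1}{\frac{3}{229} - 142 \left(-50 - \frac{1}{8 \left(-1 + 9 \cdot 8\right)}\right)} = \frac{1}{3 \cdot \frac{1}{229} - 142 \left(-50 - \frac{1}{8 \left(-1 + 72\right)}\right)} = \frac{1}{\frac{3}{229} - 142 \left(-50 - \frac{1}{8 \cdot 71}\right)} = \frac{1}{\frac{3}{229} - 142 \left(-50 - \frac{1}{8} \cdot \frac{1}{71}\right)} = \frac{1}{\frac{3}{229} - 142 \left(-50 - \frac{1}{568}\right)} = \frac{1}{\frac{3}{229} - - \frac{28401}{4}} = \frac{1}{\frac{3}{229} + \frac{28401}{4}} = \frac{1}{\frac{6503841}{916}} = \frac{916}{6503841}$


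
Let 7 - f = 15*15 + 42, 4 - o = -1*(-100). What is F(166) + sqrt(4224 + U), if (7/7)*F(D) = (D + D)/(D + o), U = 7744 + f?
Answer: 166/35 + 2*sqrt(2927) ≈ 112.95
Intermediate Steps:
o = -96 (o = 4 - (-1)*(-100) = 4 - 1*100 = 4 - 100 = -96)
f = -260 (f = 7 - (15*15 + 42) = 7 - (225 + 42) = 7 - 1*267 = 7 - 267 = -260)
U = 7484 (U = 7744 - 260 = 7484)
F(D) = 2*D/(-96 + D) (F(D) = (D + D)/(D - 96) = (2*D)/(-96 + D) = 2*D/(-96 + D))
F(166) + sqrt(4224 + U) = 2*166/(-96 + 166) + sqrt(4224 + 7484) = 2*166/70 + sqrt(11708) = 2*166*(1/70) + 2*sqrt(2927) = 166/35 + 2*sqrt(2927)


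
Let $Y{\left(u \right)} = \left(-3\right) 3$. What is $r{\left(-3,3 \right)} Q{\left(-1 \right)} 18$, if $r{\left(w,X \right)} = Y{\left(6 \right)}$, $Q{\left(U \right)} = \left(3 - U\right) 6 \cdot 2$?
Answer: $-7776$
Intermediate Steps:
$Q{\left(U \right)} = 36 - 12 U$ ($Q{\left(U \right)} = \left(18 - 6 U\right) 2 = 36 - 12 U$)
$Y{\left(u \right)} = -9$
$r{\left(w,X \right)} = -9$
$r{\left(-3,3 \right)} Q{\left(-1 \right)} 18 = - 9 \left(36 - -12\right) 18 = - 9 \left(36 + 12\right) 18 = \left(-9\right) 48 \cdot 18 = \left(-432\right) 18 = -7776$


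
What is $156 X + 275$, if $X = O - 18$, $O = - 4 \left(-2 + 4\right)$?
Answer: $-3781$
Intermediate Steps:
$O = -8$ ($O = \left(-4\right) 2 = -8$)
$X = -26$ ($X = -8 - 18 = -26$)
$156 X + 275 = 156 \left(-26\right) + 275 = -4056 + 275 = -3781$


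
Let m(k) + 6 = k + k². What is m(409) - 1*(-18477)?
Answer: 186161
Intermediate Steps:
m(k) = -6 + k + k² (m(k) = -6 + (k + k²) = -6 + k + k²)
m(409) - 1*(-18477) = (-6 + 409 + 409²) - 1*(-18477) = (-6 + 409 + 167281) + 18477 = 167684 + 18477 = 186161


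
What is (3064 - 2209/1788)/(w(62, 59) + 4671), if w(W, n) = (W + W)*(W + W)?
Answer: 5476223/35844036 ≈ 0.15278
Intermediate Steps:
w(W, n) = 4*W**2 (w(W, n) = (2*W)*(2*W) = 4*W**2)
(3064 - 2209/1788)/(w(62, 59) + 4671) = (3064 - 2209/1788)/(4*62**2 + 4671) = (3064 - 2209*1/1788)/(4*3844 + 4671) = (3064 - 2209/1788)/(15376 + 4671) = (5476223/1788)/20047 = (5476223/1788)*(1/20047) = 5476223/35844036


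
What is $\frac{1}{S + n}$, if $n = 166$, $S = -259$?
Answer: $- \frac{1}{93} \approx -0.010753$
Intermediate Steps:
$\frac{1}{S + n} = \frac{1}{-259 + 166} = \frac{1}{-93} = - \frac{1}{93}$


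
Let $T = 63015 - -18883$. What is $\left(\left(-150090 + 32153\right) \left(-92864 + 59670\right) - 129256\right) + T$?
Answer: $3914753420$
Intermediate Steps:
$T = 81898$ ($T = 63015 + 18883 = 81898$)
$\left(\left(-150090 + 32153\right) \left(-92864 + 59670\right) - 129256\right) + T = \left(\left(-150090 + 32153\right) \left(-92864 + 59670\right) - 129256\right) + 81898 = \left(\left(-117937\right) \left(-33194\right) - 129256\right) + 81898 = \left(3914800778 - 129256\right) + 81898 = 3914671522 + 81898 = 3914753420$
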